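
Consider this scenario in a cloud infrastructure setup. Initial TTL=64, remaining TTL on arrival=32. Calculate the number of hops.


Given: initial TTL = 64, received TTL = 32
Hops = initial TTL - received TTL
Hops = 64 - 32 = 32

32


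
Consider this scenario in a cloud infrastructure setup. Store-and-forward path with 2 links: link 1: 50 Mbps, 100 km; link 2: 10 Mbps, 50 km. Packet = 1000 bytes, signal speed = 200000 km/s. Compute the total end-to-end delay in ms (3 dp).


Packet = 1000 bytes = 8000 bits. Store-and-forward: sum (t_trans + t_prop) per link.
Link 1: t_trans = 8000/(50*10^6) s = 0.1600 ms; t_prop = 100/200000 s = 0.5000 ms; subtotal = 0.6600 ms
Link 2: t_trans = 8000/(10*10^6) s = 0.8000 ms; t_prop = 50/200000 s = 0.2500 ms; subtotal = 1.0500 ms
End-to-end = 0.6600 + 1.0500 = 1.7100 ms -> 1.710 ms (3 dp)

1.710


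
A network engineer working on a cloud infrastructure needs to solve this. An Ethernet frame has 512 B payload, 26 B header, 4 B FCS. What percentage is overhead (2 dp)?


Given: payload = 512 B, header = 26 B, trailer = 4 B
Overhead bytes = header + trailer = 26 + 4 = 30
Total frame = payload + overhead = 512 + 30 = 542
Overhead % = 30 / 542 * 100 = 5.5351% -> 5.54% (2 dp)

5.54


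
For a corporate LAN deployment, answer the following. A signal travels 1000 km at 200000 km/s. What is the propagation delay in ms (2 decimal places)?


Given: distance = 1000 km, speed = 200000 km/s
Delay = distance / speed = 1000 / 200000 seconds
Delay in ms = 1000 * 1000 / 200000
Delay = 5.0000 ms
Rounded to 2 dp = 5.00 ms

5.00


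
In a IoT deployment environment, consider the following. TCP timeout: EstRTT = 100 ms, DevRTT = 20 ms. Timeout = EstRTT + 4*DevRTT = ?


Given: EstRTT = 100 ms, DevRTT = 20 ms
Timeout = EstRTT + 4 * DevRTT
4 * DevRTT = 4 * 20 = 80
Timeout = 100 + 80 = 180 ms

180


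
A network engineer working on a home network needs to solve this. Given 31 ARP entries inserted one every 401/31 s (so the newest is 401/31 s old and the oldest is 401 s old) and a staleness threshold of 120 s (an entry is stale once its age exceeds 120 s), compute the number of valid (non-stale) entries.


Ages are k * 401/31 s for k = 1..31 (spacing = 12.9355 s).
Entry k is valid iff k * 401/31 <= 120 iff k <= 31 * 120 / 401 = 9.2768
n_valid = floor(9.2768) = 9
(n_stale = 31 - 9 = 22)

9


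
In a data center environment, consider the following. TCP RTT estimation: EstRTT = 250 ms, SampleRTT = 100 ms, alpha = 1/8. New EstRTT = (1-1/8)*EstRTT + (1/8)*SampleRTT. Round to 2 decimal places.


Given: EstRTT = 250 ms, SampleRTT = 100 ms, alpha = 1/8
New EstRTT = (1 - alpha) * EstRTT + alpha * SampleRTT
(7/8) * 250 = 218.75
(1/8) * 100 = 12.5
New EstRTT = 218.75 + 12.5 = 231.25 ms -> 231.25 ms (2 dp)

231.25


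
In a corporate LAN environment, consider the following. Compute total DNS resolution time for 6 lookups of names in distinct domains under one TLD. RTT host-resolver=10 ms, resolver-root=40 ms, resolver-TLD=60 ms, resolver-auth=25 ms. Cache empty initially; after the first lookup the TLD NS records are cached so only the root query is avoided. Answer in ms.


Lookup 1 (cold cache): local + root + TLD + auth = 10 + 40 + 60 + 25 = 135 ms
Lookups 2..6 (TLD NS cached -> skip root; new domain -> still ask TLD and auth): local + TLD + auth = 10 + 60 + 25 = 95 ms each
Remaining 5 lookups: 5 * 95 = 475 ms
Total = 135 + 475 = 610 ms

610


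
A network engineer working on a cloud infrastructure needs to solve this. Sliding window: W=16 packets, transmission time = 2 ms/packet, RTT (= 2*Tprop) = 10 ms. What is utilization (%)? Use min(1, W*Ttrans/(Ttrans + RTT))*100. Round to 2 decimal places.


Given: W = 16, Ttrans = 2 ms, RTT = 10 ms (= 2 * Tprop, Tprop = 5 ms)
Cycle time = Ttrans + RTT = 2 + 10 = 12 ms (first packet sent until its ACK returns)
W * Ttrans = 16 * 2 = 32 ms of sending per cycle
W * Ttrans / (Ttrans + RTT) = 32 / 12 = 2.666667
U = min(1, 2.666667) = 1.000000
U% = 100.00%

100.00


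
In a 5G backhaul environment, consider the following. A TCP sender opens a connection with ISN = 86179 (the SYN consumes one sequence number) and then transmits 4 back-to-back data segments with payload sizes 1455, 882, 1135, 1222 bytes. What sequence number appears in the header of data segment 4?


The SYN occupies sequence number ISN = 86179, so the first data byte is ISN + 1 = 86180.
SEQ of data segment i = (ISN + 1) + sum of payload sizes of segments 1..i-1.
Segment 1: SEQ = 86180, payload = 1455 bytes
Segment 2: SEQ = 87635, payload = 882 bytes
Segment 3: SEQ = 88517, payload = 1135 bytes
Segment 4: SEQ = 89652, payload = 1222 bytes
SEQ of segment 4 = 86180 + 1455 + 882 + 1135 = 89652

89652


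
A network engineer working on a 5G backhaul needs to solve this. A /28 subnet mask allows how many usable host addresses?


Given: subnet mask /28
Host bits = 32 - 28 = 4
Total addresses = 2^4 = 16
Usable hosts = 16 - 2 (network + broadcast) = 14

14


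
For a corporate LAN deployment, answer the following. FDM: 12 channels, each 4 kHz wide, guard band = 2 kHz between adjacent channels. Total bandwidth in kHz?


Given: 12 channels, 4 kHz each, guard = 2 kHz
Channel bandwidth = 12 * 4 = 48 kHz
Guard bands = 11 gaps * 2 kHz = 22 kHz
Total = 48 + 22 = 70 kHz

70


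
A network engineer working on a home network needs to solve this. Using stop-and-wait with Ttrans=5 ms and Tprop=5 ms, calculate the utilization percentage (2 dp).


Given: Ttrans = 5 ms, Tprop = 5 ms
RTT = 2 * Tprop = 2 * 5 = 10 ms
U = Ttrans / (Ttrans + RTT)
U = 5 / (5 + 10)
U = 5 / 15 = 0.333333
U% = 33.33%

33.33


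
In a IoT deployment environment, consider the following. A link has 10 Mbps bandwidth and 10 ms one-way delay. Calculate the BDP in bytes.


Given: bandwidth = 10 Mbps, delay = 10 ms
BDP in bits = 10 * 10^6 * 10 / 1000
BDP in bits = 100000
BDP in bytes = 100000 / 8 = 12500

12500


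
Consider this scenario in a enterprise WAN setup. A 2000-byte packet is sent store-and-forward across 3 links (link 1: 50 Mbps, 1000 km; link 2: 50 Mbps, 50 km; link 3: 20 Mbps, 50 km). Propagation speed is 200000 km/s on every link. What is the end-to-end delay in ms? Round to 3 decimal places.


Packet = 2000 bytes = 16000 bits. Store-and-forward: sum (t_trans + t_prop) per link.
Link 1: t_trans = 16000/(50*10^6) s = 0.3200 ms; t_prop = 1000/200000 s = 5.0000 ms; subtotal = 5.3200 ms
Link 2: t_trans = 16000/(50*10^6) s = 0.3200 ms; t_prop = 50/200000 s = 0.2500 ms; subtotal = 0.5700 ms
Link 3: t_trans = 16000/(20*10^6) s = 0.8000 ms; t_prop = 50/200000 s = 0.2500 ms; subtotal = 1.0500 ms
End-to-end = 5.3200 + 0.5700 + 1.0500 = 6.9400 ms -> 6.940 ms (3 dp)

6.940


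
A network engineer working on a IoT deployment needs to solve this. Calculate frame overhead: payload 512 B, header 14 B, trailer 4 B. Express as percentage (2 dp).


Given: payload = 512 B, header = 14 B, trailer = 4 B
Overhead bytes = header + trailer = 14 + 4 = 18
Total frame = payload + overhead = 512 + 18 = 530
Overhead % = 18 / 530 * 100 = 3.3962% -> 3.40% (2 dp)

3.40


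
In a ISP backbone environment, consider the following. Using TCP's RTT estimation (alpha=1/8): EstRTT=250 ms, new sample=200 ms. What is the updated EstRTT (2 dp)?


Given: EstRTT = 250 ms, SampleRTT = 200 ms, alpha = 1/8
New EstRTT = (1 - alpha) * EstRTT + alpha * SampleRTT
(7/8) * 250 = 218.75
(1/8) * 200 = 25
New EstRTT = 218.75 + 25 = 243.75 ms -> 243.75 ms (2 dp)

243.75


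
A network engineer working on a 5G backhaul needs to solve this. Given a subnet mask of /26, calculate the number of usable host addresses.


Given: subnet mask /26
Host bits = 32 - 26 = 6
Total addresses = 2^6 = 64
Usable hosts = 64 - 2 (network + broadcast) = 62

62


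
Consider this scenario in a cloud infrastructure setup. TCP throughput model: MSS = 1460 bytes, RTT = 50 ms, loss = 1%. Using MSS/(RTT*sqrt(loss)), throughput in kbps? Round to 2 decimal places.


Given: MSS = 1460 bytes, RTT = 50 ms, loss = 1%
RTT in seconds = 50 / 1000 = 0.05
Loss rate = 1% = 0.01
sqrt(loss) = sqrt(0.01) = 0.1
Throughput (bytes/s) = 1460 / (0.05 * 0.1) = 292000.0000
Throughput (kbps) = 292000.0000 * 8 / 1000 = 2336.000000 -> 2336.00 kbps (2 dp)

2336.00


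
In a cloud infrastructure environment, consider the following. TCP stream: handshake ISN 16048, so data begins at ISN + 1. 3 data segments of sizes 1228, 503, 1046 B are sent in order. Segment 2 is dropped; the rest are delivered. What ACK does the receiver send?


SYN uses sequence number 16048; first data byte = ISN + 1 = 16049.
Segment 1: SEQ = 16049, len = 1228 B, covers [16049, 17276]
Segment 2: SEQ = 17277, len = 503 B, covers [17277, 17779] [LOST]
Segment 3: SEQ = 17780, len = 1046 B, covers [17780, 18825]
In-order data received: bytes [16049, 17276] (segments 1..1).
Segment 2 missing -> gap begins at byte 17277; later segments buffered out of order.
Cumulative ACK = next expected in-order byte = 16049 + 1228 = 17277

17277


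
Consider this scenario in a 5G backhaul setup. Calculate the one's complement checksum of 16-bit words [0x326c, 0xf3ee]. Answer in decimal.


Given words: [0x326c, 0xf3ee]
Step 1: Sum all words
Raw sum = 12908 + 62446 = 75354
Step 2: Fold carry: (9818 + 1) = 9819
One's complement = ~9819 & 0xFFFF = 55716

55716


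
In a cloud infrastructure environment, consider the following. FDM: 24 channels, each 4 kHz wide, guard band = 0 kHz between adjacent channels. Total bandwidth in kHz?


Given: 24 channels, 4 kHz each, guard = 0 kHz
Channel bandwidth = 24 * 4 = 96 kHz
Guard bands = 23 gaps * 0 kHz = 0 kHz
Total = 96 + 0 = 96 kHz

96


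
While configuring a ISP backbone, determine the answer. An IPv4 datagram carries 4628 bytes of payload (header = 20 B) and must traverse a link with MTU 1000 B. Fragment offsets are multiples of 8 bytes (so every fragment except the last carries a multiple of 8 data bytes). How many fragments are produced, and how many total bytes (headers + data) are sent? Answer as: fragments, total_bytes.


Max data per non-final fragment = floor((MTU - header)/8)*8 = floor((1000 - 20)/8)*8 = floor(980/8)*8 = 976 B
Final fragment needs no 8-byte alignment: it can carry up to MTU - header = 980 B
Non-final fragments needed = ceil((payload - 980) / 976) = ceil(3648/976) = ceil(3.7377) = 4
Number of fragments = 4 + 1 = 5
Fragment sizes (data): 4 * 976 B + 724 B (last, 724 <= 980 OK)
Total bytes sent = payload + n_frags * header = 4628 + 5*20 = 4628 + 100 = 4728 B

5, 4728


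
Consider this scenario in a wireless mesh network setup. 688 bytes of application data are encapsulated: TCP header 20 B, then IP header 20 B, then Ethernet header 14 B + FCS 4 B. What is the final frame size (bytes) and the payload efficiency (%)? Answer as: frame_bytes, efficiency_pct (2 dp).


TCP segment = 688 + 20 = 708 B
IP packet = 708 + 20 = 728 B
Ethernet frame = 728 + 14 + 4 = 746 B
Efficiency = app / frame = 688 / 746 = 0.922252 = 92.2252% -> 92.23% (2 dp)

746, 92.23


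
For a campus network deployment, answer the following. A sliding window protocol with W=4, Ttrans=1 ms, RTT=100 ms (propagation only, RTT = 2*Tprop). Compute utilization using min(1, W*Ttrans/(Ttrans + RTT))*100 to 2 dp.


Given: W = 4, Ttrans = 1 ms, RTT = 100 ms (= 2 * Tprop, Tprop = 50 ms)
Cycle time = Ttrans + RTT = 1 + 100 = 101 ms (first packet sent until its ACK returns)
W * Ttrans = 4 * 1 = 4 ms of sending per cycle
W * Ttrans / (Ttrans + RTT) = 4 / 101 = 0.039604
U = min(1, 0.039604) = 0.039604
U% = 3.96%

3.96


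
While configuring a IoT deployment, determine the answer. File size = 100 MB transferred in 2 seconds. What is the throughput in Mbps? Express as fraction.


Given: file = 100 MB, time = 2 s
File in Mb = 100 * 8 = 800 Mb
Throughput = 800 / 2 Mbps
Throughput = 400 Mbps

400


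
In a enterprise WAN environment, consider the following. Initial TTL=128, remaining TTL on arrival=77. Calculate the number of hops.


Given: initial TTL = 128, received TTL = 77
Hops = initial TTL - received TTL
Hops = 128 - 77 = 51

51


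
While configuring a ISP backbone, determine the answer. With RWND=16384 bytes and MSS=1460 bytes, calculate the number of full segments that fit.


Given: RWND = 16384 bytes, MSS = 1460 bytes
Full segments = floor(RWND / MSS)
Full segments = floor(16384 / 1460)
Full segments = floor(11.2219) = 11

11


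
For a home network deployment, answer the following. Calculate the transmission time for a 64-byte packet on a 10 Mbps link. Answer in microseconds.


Given: packet = 64 bytes, bandwidth = 10 Mbps
Packet in bits = 64 * 8 = 512 bits
Bandwidth = 10 * 10^6 = 10000000 bps
Time = 512 / 10000000 seconds
Time in us = 512 * 10^6 / 10000000 = 51.2

51.2


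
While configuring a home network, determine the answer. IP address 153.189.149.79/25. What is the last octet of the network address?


Given: IP = 153.189.149.79, prefix = /25
Subnet mask = 255.255.255.128
Last octet of IP: 79
Last octet of mask: 128
Network last octet = 79 AND 128 = 0

0


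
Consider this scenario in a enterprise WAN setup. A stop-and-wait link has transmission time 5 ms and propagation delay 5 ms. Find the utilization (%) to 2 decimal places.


Given: Ttrans = 5 ms, Tprop = 5 ms
RTT = 2 * Tprop = 2 * 5 = 10 ms
U = Ttrans / (Ttrans + RTT)
U = 5 / (5 + 10)
U = 5 / 15 = 0.333333
U% = 33.33%

33.33


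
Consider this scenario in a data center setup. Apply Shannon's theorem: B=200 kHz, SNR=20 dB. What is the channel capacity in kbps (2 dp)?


Given: B = 200 kHz, SNR = 20 dB
SNR linear = 10^(20/10) = 100
1 + SNR = 101
log2(101) = 6.6582114828
C = 200 * 1000 * 6.6582114828 = 1331642.2966 bps
C = 1331.642297 kbps -> 1331.64 kbps (2 dp)

1331.64


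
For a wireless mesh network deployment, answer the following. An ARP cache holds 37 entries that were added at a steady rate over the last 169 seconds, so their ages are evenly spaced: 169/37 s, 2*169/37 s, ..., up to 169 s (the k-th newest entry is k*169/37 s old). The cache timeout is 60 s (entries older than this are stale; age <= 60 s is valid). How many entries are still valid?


Ages are k * 169/37 s for k = 1..37 (spacing = 4.5676 s).
Entry k is valid iff k * 169/37 <= 60 iff k <= 37 * 60 / 169 = 13.1361
n_valid = floor(13.1361) = 13
(n_stale = 37 - 13 = 24)

13


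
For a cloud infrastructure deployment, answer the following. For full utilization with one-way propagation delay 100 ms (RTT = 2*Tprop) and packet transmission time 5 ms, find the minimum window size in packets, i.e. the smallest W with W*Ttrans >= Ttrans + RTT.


Given: Ttrans = 5 ms, RTT = 200 ms (= 2 * Tprop, Tprop = 100 ms)
Time until first ACK returns = Ttrans + RTT = 5 + 200 = 205 ms
Need W * Ttrans >= Ttrans + RTT  ->  W >= (Ttrans + RTT) / Ttrans
(Ttrans + RTT) / Ttrans = 205 / 5 = 41
W_min = ceil(41) = 41

41


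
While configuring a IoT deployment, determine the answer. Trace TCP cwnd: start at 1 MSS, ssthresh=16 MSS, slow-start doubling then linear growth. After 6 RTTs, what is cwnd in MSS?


RTT 0: cwnd = 1 MSS (initial)
RTT 1: cwnd = 2 MSS (slow start, doubled)
RTT 2: cwnd = 4 MSS (slow start, doubled)
RTT 3: cwnd = 8 MSS (slow start, doubled)
RTT 4: cwnd = 16 MSS (slow start, doubled)
RTT 5: cwnd = 17 MSS (congestion avoidance, +1)
RTT 6: cwnd = 18 MSS (congestion avoidance, +1)

18


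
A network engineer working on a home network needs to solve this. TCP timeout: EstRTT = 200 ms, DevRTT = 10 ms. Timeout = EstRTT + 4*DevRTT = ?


Given: EstRTT = 200 ms, DevRTT = 10 ms
Timeout = EstRTT + 4 * DevRTT
4 * DevRTT = 4 * 10 = 40
Timeout = 200 + 40 = 240 ms

240


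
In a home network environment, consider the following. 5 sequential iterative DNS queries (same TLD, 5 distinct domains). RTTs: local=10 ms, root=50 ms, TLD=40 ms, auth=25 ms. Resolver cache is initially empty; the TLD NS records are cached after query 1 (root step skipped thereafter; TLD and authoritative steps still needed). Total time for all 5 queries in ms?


Lookup 1 (cold cache): local + root + TLD + auth = 10 + 50 + 40 + 25 = 125 ms
Lookups 2..5 (TLD NS cached -> skip root; new domain -> still ask TLD and auth): local + TLD + auth = 10 + 40 + 25 = 75 ms each
Remaining 4 lookups: 4 * 75 = 300 ms
Total = 125 + 300 = 425 ms

425


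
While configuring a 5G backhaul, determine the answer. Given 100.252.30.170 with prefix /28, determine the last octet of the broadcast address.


Given: IP = 100.252.30.170, prefix = /28
Host bits = 32 - 28 = 4
Network last octet = 170 AND mask = 160
Host part size = 2^4 - 1 = 15
Broadcast last octet = 160 OR 15 = 175

175


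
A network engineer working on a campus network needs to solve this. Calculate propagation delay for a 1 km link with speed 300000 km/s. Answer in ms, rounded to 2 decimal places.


Given: distance = 1 km, speed = 300000 km/s
Delay = distance / speed = 1 / 300000 seconds
Delay in ms = 1 * 1000 / 300000
Delay = 0.0033 ms
Rounded to 2 dp = 0.00 ms

0.00


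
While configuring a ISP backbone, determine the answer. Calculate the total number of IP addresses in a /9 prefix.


Given: CIDR prefix /9
Host bits = 32 - 9 = 23
Total addresses = 2^23 = 8388608

8388608


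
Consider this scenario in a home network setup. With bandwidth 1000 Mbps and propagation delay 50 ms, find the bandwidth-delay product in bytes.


Given: bandwidth = 1000 Mbps, delay = 50 ms
BDP in bits = 1000 * 10^6 * 50 / 1000
BDP in bits = 50000000
BDP in bytes = 50000000 / 8 = 6250000

6250000


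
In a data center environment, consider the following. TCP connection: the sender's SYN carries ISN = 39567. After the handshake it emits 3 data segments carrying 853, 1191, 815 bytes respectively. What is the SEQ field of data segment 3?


The SYN occupies sequence number ISN = 39567, so the first data byte is ISN + 1 = 39568.
SEQ of data segment i = (ISN + 1) + sum of payload sizes of segments 1..i-1.
Segment 1: SEQ = 39568, payload = 853 bytes
Segment 2: SEQ = 40421, payload = 1191 bytes
Segment 3: SEQ = 41612, payload = 815 bytes
SEQ of segment 3 = 39568 + 853 + 1191 = 41612

41612


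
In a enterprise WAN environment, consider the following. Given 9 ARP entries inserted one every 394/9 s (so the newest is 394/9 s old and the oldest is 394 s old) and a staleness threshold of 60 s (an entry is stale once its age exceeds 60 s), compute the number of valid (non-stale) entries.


Ages are k * 394/9 s for k = 1..9 (spacing = 43.7778 s).
Entry k is valid iff k * 394/9 <= 60 iff k <= 9 * 60 / 394 = 1.3706
n_valid = floor(1.3706) = 1
(n_stale = 9 - 1 = 8)

1


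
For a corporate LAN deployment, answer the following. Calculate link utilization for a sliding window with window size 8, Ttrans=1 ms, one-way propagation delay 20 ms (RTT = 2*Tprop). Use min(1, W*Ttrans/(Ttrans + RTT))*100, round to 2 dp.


Given: W = 8, Ttrans = 1 ms, RTT = 40 ms (= 2 * Tprop, Tprop = 20 ms)
Cycle time = Ttrans + RTT = 1 + 40 = 41 ms (first packet sent until its ACK returns)
W * Ttrans = 8 * 1 = 8 ms of sending per cycle
W * Ttrans / (Ttrans + RTT) = 8 / 41 = 0.195122
U = min(1, 0.195122) = 0.195122
U% = 19.51%

19.51


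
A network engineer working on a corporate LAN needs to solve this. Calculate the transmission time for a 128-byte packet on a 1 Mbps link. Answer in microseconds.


Given: packet = 128 bytes, bandwidth = 1 Mbps
Packet in bits = 128 * 8 = 1024 bits
Bandwidth = 1 * 10^6 = 1000000 bps
Time = 1024 / 1000000 seconds
Time in us = 1024 * 10^6 / 1000000 = 1024

1024


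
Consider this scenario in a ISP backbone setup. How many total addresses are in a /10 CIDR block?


Given: CIDR prefix /10
Host bits = 32 - 10 = 22
Total addresses = 2^22 = 4194304

4194304


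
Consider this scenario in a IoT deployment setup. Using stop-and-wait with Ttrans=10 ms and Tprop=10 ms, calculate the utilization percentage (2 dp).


Given: Ttrans = 10 ms, Tprop = 10 ms
RTT = 2 * Tprop = 2 * 10 = 20 ms
U = Ttrans / (Ttrans + RTT)
U = 10 / (10 + 20)
U = 10 / 30 = 0.333333
U% = 33.33%

33.33


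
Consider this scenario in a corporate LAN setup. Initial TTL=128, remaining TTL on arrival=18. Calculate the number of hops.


Given: initial TTL = 128, received TTL = 18
Hops = initial TTL - received TTL
Hops = 128 - 18 = 110

110


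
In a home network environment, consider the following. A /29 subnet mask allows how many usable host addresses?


Given: subnet mask /29
Host bits = 32 - 29 = 3
Total addresses = 2^3 = 8
Usable hosts = 8 - 2 (network + broadcast) = 6

6


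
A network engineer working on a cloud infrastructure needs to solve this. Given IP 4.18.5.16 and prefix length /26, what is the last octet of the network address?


Given: IP = 4.18.5.16, prefix = /26
Subnet mask = 255.255.255.192
Last octet of IP: 16
Last octet of mask: 192
Network last octet = 16 AND 192 = 0

0


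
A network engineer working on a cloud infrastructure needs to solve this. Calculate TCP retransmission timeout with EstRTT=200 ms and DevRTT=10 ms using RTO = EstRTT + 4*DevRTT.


Given: EstRTT = 200 ms, DevRTT = 10 ms
Timeout = EstRTT + 4 * DevRTT
4 * DevRTT = 4 * 10 = 40
Timeout = 200 + 40 = 240 ms

240


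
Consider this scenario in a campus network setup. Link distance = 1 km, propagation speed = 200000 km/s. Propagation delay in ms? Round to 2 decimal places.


Given: distance = 1 km, speed = 200000 km/s
Delay = distance / speed = 1 / 200000 seconds
Delay in ms = 1 * 1000 / 200000
Delay = 0.0050 ms
Rounded to 2 dp = 0.01 ms

0.01


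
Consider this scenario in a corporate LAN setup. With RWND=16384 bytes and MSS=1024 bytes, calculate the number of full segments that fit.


Given: RWND = 16384 bytes, MSS = 1024 bytes
Full segments = floor(RWND / MSS)
Full segments = floor(16384 / 1024)
Full segments = floor(16.0) = 16

16


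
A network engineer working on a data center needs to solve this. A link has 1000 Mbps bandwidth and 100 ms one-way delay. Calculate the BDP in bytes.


Given: bandwidth = 1000 Mbps, delay = 100 ms
BDP in bits = 1000 * 10^6 * 100 / 1000
BDP in bits = 100000000
BDP in bytes = 100000000 / 8 = 12500000

12500000


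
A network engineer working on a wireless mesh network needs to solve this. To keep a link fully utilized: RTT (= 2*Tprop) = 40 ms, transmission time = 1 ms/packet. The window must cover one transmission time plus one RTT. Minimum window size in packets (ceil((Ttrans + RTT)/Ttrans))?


Given: Ttrans = 1 ms, RTT = 40 ms (= 2 * Tprop, Tprop = 20 ms)
Time until first ACK returns = Ttrans + RTT = 1 + 40 = 41 ms
Need W * Ttrans >= Ttrans + RTT  ->  W >= (Ttrans + RTT) / Ttrans
(Ttrans + RTT) / Ttrans = 41 / 1 = 41
W_min = ceil(41) = 41

41


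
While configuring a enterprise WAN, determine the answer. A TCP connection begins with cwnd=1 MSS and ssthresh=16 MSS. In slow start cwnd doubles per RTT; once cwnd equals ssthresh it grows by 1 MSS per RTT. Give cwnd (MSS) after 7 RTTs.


RTT 0: cwnd = 1 MSS (initial)
RTT 1: cwnd = 2 MSS (slow start, doubled)
RTT 2: cwnd = 4 MSS (slow start, doubled)
RTT 3: cwnd = 8 MSS (slow start, doubled)
RTT 4: cwnd = 16 MSS (slow start, doubled)
RTT 5: cwnd = 17 MSS (congestion avoidance, +1)
RTT 6: cwnd = 18 MSS (congestion avoidance, +1)
RTT 7: cwnd = 19 MSS (congestion avoidance, +1)

19


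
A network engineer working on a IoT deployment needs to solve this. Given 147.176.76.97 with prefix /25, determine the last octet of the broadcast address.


Given: IP = 147.176.76.97, prefix = /25
Host bits = 32 - 25 = 7
Network last octet = 97 AND mask = 0
Host part size = 2^7 - 1 = 127
Broadcast last octet = 0 OR 127 = 127

127


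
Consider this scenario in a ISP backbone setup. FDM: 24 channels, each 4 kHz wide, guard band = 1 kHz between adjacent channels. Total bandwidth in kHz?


Given: 24 channels, 4 kHz each, guard = 1 kHz
Channel bandwidth = 24 * 4 = 96 kHz
Guard bands = 23 gaps * 1 kHz = 23 kHz
Total = 96 + 23 = 119 kHz

119


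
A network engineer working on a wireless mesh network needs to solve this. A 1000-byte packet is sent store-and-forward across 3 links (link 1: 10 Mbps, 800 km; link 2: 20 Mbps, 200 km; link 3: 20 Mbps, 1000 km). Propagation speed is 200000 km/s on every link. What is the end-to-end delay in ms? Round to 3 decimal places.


Packet = 1000 bytes = 8000 bits. Store-and-forward: sum (t_trans + t_prop) per link.
Link 1: t_trans = 8000/(10*10^6) s = 0.8000 ms; t_prop = 800/200000 s = 4.0000 ms; subtotal = 4.8000 ms
Link 2: t_trans = 8000/(20*10^6) s = 0.4000 ms; t_prop = 200/200000 s = 1.0000 ms; subtotal = 1.4000 ms
Link 3: t_trans = 8000/(20*10^6) s = 0.4000 ms; t_prop = 1000/200000 s = 5.0000 ms; subtotal = 5.4000 ms
End-to-end = 4.8000 + 1.4000 + 5.4000 = 11.6000 ms -> 11.600 ms (3 dp)

11.600


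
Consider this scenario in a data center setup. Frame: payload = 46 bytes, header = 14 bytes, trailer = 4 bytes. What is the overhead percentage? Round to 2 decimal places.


Given: payload = 46 B, header = 14 B, trailer = 4 B
Overhead bytes = header + trailer = 14 + 4 = 18
Total frame = payload + overhead = 46 + 18 = 64
Overhead % = 18 / 64 * 100 = 28.1250% -> 28.13% (2 dp)

28.13


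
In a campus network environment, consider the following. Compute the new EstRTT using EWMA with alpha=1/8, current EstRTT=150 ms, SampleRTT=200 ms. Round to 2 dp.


Given: EstRTT = 150 ms, SampleRTT = 200 ms, alpha = 1/8
New EstRTT = (1 - alpha) * EstRTT + alpha * SampleRTT
(7/8) * 150 = 131.25
(1/8) * 200 = 25
New EstRTT = 131.25 + 25 = 156.25 ms -> 156.25 ms (2 dp)

156.25


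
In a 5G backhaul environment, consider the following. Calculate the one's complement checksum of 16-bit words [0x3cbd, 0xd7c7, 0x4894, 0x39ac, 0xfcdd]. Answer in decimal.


Given words: [0x3cbd, 0xd7c7, 0x4894, 0x39ac, 0xfcdd]
Step 1: Sum all words
Raw sum = 15549 + 55239 + 18580 + 14764 + 64733 = 168865
Step 2: Fold carry: (37793 + 2) = 37795
One's complement = ~37795 & 0xFFFF = 27740

27740


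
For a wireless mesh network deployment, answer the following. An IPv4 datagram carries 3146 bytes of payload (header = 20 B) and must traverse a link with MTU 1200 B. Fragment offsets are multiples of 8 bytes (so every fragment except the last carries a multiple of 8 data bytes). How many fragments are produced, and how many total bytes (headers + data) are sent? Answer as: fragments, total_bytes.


Max data per non-final fragment = floor((MTU - header)/8)*8 = floor((1200 - 20)/8)*8 = floor(1180/8)*8 = 1176 B
Final fragment needs no 8-byte alignment: it can carry up to MTU - header = 1180 B
Non-final fragments needed = ceil((payload - 1180) / 1176) = ceil(1966/1176) = ceil(1.6718) = 2
Number of fragments = 2 + 1 = 3
Fragment sizes (data): 2 * 1176 B + 794 B (last, 794 <= 1180 OK)
Total bytes sent = payload + n_frags * header = 3146 + 3*20 = 3146 + 60 = 3206 B

3, 3206


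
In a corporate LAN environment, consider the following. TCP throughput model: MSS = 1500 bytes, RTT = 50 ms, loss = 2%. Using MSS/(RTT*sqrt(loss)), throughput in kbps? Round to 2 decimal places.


Given: MSS = 1500 bytes, RTT = 50 ms, loss = 2%
RTT in seconds = 50 / 1000 = 0.05
Loss rate = 2% = 0.02
sqrt(loss) = sqrt(0.02) = 0.141421356237
Throughput (bytes/s) = 1500 / (0.05 * 0.141421356237) = 212132.0344
Throughput (kbps) = 212132.0344 * 8 / 1000 = 1697.056275 -> 1697.06 kbps (2 dp)

1697.06


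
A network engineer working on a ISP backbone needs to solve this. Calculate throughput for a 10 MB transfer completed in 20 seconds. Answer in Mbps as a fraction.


Given: file = 10 MB, time = 20 s
File in Mb = 10 * 8 = 80 Mb
Throughput = 80 / 20 Mbps
Throughput = 4 Mbps

4


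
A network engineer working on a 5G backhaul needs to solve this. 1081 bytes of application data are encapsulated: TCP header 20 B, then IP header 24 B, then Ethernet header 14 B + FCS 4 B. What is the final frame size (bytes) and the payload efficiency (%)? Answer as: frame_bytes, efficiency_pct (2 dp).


TCP segment = 1081 + 20 = 1101 B
IP packet = 1101 + 24 = 1125 B
Ethernet frame = 1125 + 14 + 4 = 1143 B
Efficiency = app / frame = 1081 / 1143 = 0.945757 = 94.5757% -> 94.58% (2 dp)

1143, 94.58


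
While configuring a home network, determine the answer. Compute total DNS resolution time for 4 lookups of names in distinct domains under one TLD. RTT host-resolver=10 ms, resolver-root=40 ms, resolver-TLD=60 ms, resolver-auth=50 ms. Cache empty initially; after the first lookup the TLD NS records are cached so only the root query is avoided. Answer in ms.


Lookup 1 (cold cache): local + root + TLD + auth = 10 + 40 + 60 + 50 = 160 ms
Lookups 2..4 (TLD NS cached -> skip root; new domain -> still ask TLD and auth): local + TLD + auth = 10 + 60 + 50 = 120 ms each
Remaining 3 lookups: 3 * 120 = 360 ms
Total = 160 + 360 = 520 ms

520


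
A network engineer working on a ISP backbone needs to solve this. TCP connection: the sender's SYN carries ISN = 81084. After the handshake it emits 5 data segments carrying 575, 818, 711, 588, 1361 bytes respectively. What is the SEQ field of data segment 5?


The SYN occupies sequence number ISN = 81084, so the first data byte is ISN + 1 = 81085.
SEQ of data segment i = (ISN + 1) + sum of payload sizes of segments 1..i-1.
Segment 1: SEQ = 81085, payload = 575 bytes
Segment 2: SEQ = 81660, payload = 818 bytes
Segment 3: SEQ = 82478, payload = 711 bytes
Segment 4: SEQ = 83189, payload = 588 bytes
Segment 5: SEQ = 83777, payload = 1361 bytes
SEQ of segment 5 = 81085 + 575 + 818 + 711 + 588 = 83777

83777


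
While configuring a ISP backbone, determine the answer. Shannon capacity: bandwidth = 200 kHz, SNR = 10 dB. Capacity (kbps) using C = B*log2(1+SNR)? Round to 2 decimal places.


Given: B = 200 kHz, SNR = 10 dB
SNR linear = 10^(10/10) = 10
1 + SNR = 11
log2(11) = 3.4594316186
C = 200 * 1000 * 3.4594316186 = 691886.3237 bps
C = 691.886324 kbps -> 691.89 kbps (2 dp)

691.89


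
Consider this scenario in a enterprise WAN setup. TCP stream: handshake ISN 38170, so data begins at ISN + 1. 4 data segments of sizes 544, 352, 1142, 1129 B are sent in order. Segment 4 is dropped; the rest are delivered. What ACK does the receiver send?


SYN uses sequence number 38170; first data byte = ISN + 1 = 38171.
Segment 1: SEQ = 38171, len = 544 B, covers [38171, 38714]
Segment 2: SEQ = 38715, len = 352 B, covers [38715, 39066]
Segment 3: SEQ = 39067, len = 1142 B, covers [39067, 40208]
Segment 4: SEQ = 40209, len = 1129 B, covers [40209, 41337] [LOST]
In-order data received: bytes [38171, 40208] (segments 1..3).
Segment 4 missing -> gap begins at byte 40209.
Cumulative ACK = next expected in-order byte = 38171 + 544 + 352 + 1142 = 40209

40209


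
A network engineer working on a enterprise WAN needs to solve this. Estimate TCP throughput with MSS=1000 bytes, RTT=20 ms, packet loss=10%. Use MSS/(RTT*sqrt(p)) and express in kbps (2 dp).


Given: MSS = 1000 bytes, RTT = 20 ms, loss = 10%
RTT in seconds = 20 / 1000 = 0.02
Loss rate = 10% = 0.1
sqrt(loss) = sqrt(0.1) = 0.316227766017
Throughput (bytes/s) = 1000 / (0.02 * 0.316227766017) = 158113.8830
Throughput (kbps) = 158113.8830 * 8 / 1000 = 1264.911064 -> 1264.91 kbps (2 dp)

1264.91


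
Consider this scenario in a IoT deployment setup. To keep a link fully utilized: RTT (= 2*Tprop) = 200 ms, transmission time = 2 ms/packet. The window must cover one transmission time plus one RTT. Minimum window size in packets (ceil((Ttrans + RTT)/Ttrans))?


Given: Ttrans = 2 ms, RTT = 200 ms (= 2 * Tprop, Tprop = 100 ms)
Time until first ACK returns = Ttrans + RTT = 2 + 200 = 202 ms
Need W * Ttrans >= Ttrans + RTT  ->  W >= (Ttrans + RTT) / Ttrans
(Ttrans + RTT) / Ttrans = 202 / 2 = 101
W_min = ceil(101) = 101

101


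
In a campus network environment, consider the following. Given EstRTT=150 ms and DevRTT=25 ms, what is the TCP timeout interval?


Given: EstRTT = 150 ms, DevRTT = 25 ms
Timeout = EstRTT + 4 * DevRTT
4 * DevRTT = 4 * 25 = 100
Timeout = 150 + 100 = 250 ms

250


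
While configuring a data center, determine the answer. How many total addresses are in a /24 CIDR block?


Given: CIDR prefix /24
Host bits = 32 - 24 = 8
Total addresses = 2^8 = 256

256


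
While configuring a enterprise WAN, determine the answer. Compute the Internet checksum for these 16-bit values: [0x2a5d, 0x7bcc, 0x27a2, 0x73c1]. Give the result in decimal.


Given words: [0x2a5d, 0x7bcc, 0x27a2, 0x73c1]
Step 1: Sum all words
Raw sum = 10845 + 31692 + 10146 + 29633 = 82316
Step 2: Fold carry: (16780 + 1) = 16781
One's complement = ~16781 & 0xFFFF = 48754

48754


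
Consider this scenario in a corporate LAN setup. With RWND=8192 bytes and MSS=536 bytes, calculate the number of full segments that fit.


Given: RWND = 8192 bytes, MSS = 536 bytes
Full segments = floor(RWND / MSS)
Full segments = floor(8192 / 536)
Full segments = floor(15.2836) = 15

15


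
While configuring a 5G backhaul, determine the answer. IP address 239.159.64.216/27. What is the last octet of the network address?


Given: IP = 239.159.64.216, prefix = /27
Subnet mask = 255.255.255.224
Last octet of IP: 216
Last octet of mask: 224
Network last octet = 216 AND 224 = 192

192


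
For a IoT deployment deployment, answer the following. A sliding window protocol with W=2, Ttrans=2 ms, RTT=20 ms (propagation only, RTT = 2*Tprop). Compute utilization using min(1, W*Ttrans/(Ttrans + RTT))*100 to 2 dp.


Given: W = 2, Ttrans = 2 ms, RTT = 20 ms (= 2 * Tprop, Tprop = 10 ms)
Cycle time = Ttrans + RTT = 2 + 20 = 22 ms (first packet sent until its ACK returns)
W * Ttrans = 2 * 2 = 4 ms of sending per cycle
W * Ttrans / (Ttrans + RTT) = 4 / 22 = 0.181818
U = min(1, 0.181818) = 0.181818
U% = 18.18%

18.18


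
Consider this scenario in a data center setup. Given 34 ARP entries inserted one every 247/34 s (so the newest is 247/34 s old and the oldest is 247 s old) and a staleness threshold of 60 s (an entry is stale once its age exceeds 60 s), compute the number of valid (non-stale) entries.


Ages are k * 247/34 s for k = 1..34 (spacing = 7.2647 s).
Entry k is valid iff k * 247/34 <= 60 iff k <= 34 * 60 / 247 = 8.2591
n_valid = floor(8.2591) = 8
(n_stale = 34 - 8 = 26)

8


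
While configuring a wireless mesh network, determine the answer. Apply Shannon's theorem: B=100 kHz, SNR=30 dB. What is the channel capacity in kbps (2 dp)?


Given: B = 100 kHz, SNR = 30 dB
SNR linear = 10^(30/10) = 1000
1 + SNR = 1001
log2(1001) = 9.9672262588
C = 100 * 1000 * 9.9672262588 = 996722.6259 bps
C = 996.722626 kbps -> 996.72 kbps (2 dp)

996.72


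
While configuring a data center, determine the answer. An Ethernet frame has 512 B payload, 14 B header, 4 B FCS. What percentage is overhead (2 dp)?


Given: payload = 512 B, header = 14 B, trailer = 4 B
Overhead bytes = header + trailer = 14 + 4 = 18
Total frame = payload + overhead = 512 + 18 = 530
Overhead % = 18 / 530 * 100 = 3.3962% -> 3.40% (2 dp)

3.40


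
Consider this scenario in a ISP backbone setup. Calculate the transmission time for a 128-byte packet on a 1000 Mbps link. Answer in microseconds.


Given: packet = 128 bytes, bandwidth = 1000 Mbps
Packet in bits = 128 * 8 = 1024 bits
Bandwidth = 1000 * 10^6 = 1000000000 bps
Time = 1024 / 1000000000 seconds
Time in us = 1024 * 10^6 / 1000000000 = 1.024

1.024


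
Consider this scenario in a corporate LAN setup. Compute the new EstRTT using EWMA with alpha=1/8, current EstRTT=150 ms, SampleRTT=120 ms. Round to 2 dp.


Given: EstRTT = 150 ms, SampleRTT = 120 ms, alpha = 1/8
New EstRTT = (1 - alpha) * EstRTT + alpha * SampleRTT
(7/8) * 150 = 131.25
(1/8) * 120 = 15
New EstRTT = 131.25 + 15 = 146.25 ms -> 146.25 ms (2 dp)

146.25


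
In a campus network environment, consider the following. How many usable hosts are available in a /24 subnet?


Given: subnet mask /24
Host bits = 32 - 24 = 8
Total addresses = 2^8 = 256
Usable hosts = 256 - 2 (network + broadcast) = 254

254


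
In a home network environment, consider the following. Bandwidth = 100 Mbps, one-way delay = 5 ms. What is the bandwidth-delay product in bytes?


Given: bandwidth = 100 Mbps, delay = 5 ms
BDP in bits = 100 * 10^6 * 5 / 1000
BDP in bits = 500000
BDP in bytes = 500000 / 8 = 62500

62500


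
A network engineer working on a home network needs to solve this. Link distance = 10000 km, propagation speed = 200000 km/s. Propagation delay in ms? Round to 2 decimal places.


Given: distance = 10000 km, speed = 200000 km/s
Delay = distance / speed = 10000 / 200000 seconds
Delay in ms = 10000 * 1000 / 200000
Delay = 50.0000 ms
Rounded to 2 dp = 50.00 ms

50.00


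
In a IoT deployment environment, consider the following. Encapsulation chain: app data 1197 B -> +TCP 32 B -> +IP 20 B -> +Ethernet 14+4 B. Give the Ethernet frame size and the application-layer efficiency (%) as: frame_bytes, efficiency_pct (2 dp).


TCP segment = 1197 + 32 = 1229 B
IP packet = 1229 + 20 = 1249 B
Ethernet frame = 1249 + 14 + 4 = 1267 B
Efficiency = app / frame = 1197 / 1267 = 0.944751 = 94.4751% -> 94.48% (2 dp)

1267, 94.48


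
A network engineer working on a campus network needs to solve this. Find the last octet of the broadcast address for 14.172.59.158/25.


Given: IP = 14.172.59.158, prefix = /25
Host bits = 32 - 25 = 7
Network last octet = 158 AND mask = 128
Host part size = 2^7 - 1 = 127
Broadcast last octet = 128 OR 127 = 255

255


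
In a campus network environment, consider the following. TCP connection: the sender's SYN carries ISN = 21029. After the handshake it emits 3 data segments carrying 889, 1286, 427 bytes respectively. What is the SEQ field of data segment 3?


The SYN occupies sequence number ISN = 21029, so the first data byte is ISN + 1 = 21030.
SEQ of data segment i = (ISN + 1) + sum of payload sizes of segments 1..i-1.
Segment 1: SEQ = 21030, payload = 889 bytes
Segment 2: SEQ = 21919, payload = 1286 bytes
Segment 3: SEQ = 23205, payload = 427 bytes
SEQ of segment 3 = 21030 + 889 + 1286 = 23205

23205


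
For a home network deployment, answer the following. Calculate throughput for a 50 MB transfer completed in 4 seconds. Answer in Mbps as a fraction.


Given: file = 50 MB, time = 4 s
File in Mb = 50 * 8 = 400 Mb
Throughput = 400 / 4 Mbps
Throughput = 100 Mbps

100


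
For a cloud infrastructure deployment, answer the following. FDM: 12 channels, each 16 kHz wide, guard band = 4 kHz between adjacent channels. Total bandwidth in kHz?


Given: 12 channels, 16 kHz each, guard = 4 kHz
Channel bandwidth = 12 * 16 = 192 kHz
Guard bands = 11 gaps * 4 kHz = 44 kHz
Total = 192 + 44 = 236 kHz

236


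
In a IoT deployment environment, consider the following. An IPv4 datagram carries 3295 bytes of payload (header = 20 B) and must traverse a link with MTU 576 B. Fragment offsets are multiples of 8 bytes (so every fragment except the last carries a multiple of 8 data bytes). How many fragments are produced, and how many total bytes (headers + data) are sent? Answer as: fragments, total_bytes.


Max data per non-final fragment = floor((MTU - header)/8)*8 = floor((576 - 20)/8)*8 = floor(556/8)*8 = 552 B
Final fragment needs no 8-byte alignment: it can carry up to MTU - header = 556 B
Non-final fragments needed = ceil((payload - 556) / 552) = ceil(2739/552) = ceil(4.9620) = 5
Number of fragments = 5 + 1 = 6
Fragment sizes (data): 5 * 552 B + 535 B (last, 535 <= 556 OK)
Total bytes sent = payload + n_frags * header = 3295 + 6*20 = 3295 + 120 = 3415 B

6, 3415


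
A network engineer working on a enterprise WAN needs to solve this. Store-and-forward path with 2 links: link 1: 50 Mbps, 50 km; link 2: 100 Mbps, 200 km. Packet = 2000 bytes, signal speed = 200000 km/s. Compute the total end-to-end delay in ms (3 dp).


Packet = 2000 bytes = 16000 bits. Store-and-forward: sum (t_trans + t_prop) per link.
Link 1: t_trans = 16000/(50*10^6) s = 0.3200 ms; t_prop = 50/200000 s = 0.2500 ms; subtotal = 0.5700 ms
Link 2: t_trans = 16000/(100*10^6) s = 0.1600 ms; t_prop = 200/200000 s = 1.0000 ms; subtotal = 1.1600 ms
End-to-end = 0.5700 + 1.1600 = 1.7300 ms -> 1.730 ms (3 dp)

1.730


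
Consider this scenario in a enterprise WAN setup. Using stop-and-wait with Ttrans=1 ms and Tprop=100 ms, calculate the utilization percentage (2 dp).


Given: Ttrans = 1 ms, Tprop = 100 ms
RTT = 2 * Tprop = 2 * 100 = 200 ms
U = Ttrans / (Ttrans + RTT)
U = 1 / (1 + 200)
U = 1 / 201 = 0.004975
U% = 0.50%

0.50
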